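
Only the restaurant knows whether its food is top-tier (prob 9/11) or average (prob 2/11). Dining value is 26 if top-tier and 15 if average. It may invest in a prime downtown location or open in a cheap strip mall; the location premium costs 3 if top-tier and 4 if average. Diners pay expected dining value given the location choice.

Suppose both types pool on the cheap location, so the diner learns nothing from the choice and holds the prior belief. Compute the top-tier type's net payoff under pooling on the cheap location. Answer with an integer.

Pooled price premium = 9/11·26 + 2/11·15 = 24.
top-tier pays no cost for the cheap location, so net payoff = 24.

24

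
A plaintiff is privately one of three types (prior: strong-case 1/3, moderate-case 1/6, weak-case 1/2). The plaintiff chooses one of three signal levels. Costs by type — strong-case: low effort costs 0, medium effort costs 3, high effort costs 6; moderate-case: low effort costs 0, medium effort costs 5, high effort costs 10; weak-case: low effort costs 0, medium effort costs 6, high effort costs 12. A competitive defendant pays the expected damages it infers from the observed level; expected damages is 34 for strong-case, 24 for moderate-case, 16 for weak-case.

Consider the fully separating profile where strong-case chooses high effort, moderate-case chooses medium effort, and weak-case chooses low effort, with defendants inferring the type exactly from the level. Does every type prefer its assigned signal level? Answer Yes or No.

No

Separating settlements: high effort → 34, medium effort → 24, low effort → 16.
strong-case (assigned high effort): low effort: 16 − 0 = 16; medium effort: 24 − 3 = 21; high effort: 34 − 6 = 28. strong-case stays.
moderate-case (assigned medium effort): low effort: 16 − 0 = 16; medium effort: 24 − 5 = 19; high effort: 34 − 10 = 24. moderate-case prefers high effort.
weak-case (assigned low effort): low effort: 16 − 0 = 16; medium effort: 24 − 6 = 18; high effort: 34 − 12 = 22. weak-case prefers high effort.
At least one type deviates; the separating profile fails.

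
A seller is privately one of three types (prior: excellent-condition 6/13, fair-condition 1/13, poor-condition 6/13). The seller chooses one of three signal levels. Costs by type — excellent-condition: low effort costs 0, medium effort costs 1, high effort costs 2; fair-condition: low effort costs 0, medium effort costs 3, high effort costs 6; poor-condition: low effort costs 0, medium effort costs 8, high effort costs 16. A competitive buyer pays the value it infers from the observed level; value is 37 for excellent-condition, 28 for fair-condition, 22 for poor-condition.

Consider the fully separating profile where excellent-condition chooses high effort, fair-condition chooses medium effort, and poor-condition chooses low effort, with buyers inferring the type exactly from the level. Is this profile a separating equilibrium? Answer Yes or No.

Separating prices: high effort → 37, medium effort → 28, low effort → 22.
excellent-condition (assigned high effort): low effort: 22 − 0 = 22; medium effort: 28 − 1 = 27; high effort: 37 − 2 = 35. excellent-condition stays.
fair-condition (assigned medium effort): low effort: 22 − 0 = 22; medium effort: 28 − 3 = 25; high effort: 37 − 6 = 31. fair-condition prefers high effort.
poor-condition (assigned low effort): low effort: 22 − 0 = 22; medium effort: 28 − 8 = 20; high effort: 37 − 16 = 21. poor-condition stays.
At least one type deviates; the separating profile fails.

No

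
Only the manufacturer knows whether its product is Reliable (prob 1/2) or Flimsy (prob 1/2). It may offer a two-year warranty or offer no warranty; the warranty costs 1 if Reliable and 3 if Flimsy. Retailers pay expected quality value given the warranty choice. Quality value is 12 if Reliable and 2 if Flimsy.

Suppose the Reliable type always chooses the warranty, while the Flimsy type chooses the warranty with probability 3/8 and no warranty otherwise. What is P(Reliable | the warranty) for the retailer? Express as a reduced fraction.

P(the warranty) = (1/2)·1 + (1/2)·(3/8) = 11/16.
By Bayes' rule, P(Reliable | the warranty) = (1/2) / (11/16) = 8/11.

8/11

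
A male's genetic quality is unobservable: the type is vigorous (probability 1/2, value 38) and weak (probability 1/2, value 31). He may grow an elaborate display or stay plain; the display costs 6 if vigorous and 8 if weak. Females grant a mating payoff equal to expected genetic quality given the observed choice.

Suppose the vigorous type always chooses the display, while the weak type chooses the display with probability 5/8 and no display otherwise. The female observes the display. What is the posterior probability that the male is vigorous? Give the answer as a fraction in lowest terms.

8/13

P(the display) = (1/2)·1 + (1/2)·(5/8) = 13/16.
By Bayes' rule, P(vigorous | the display) = (1/2) / (13/16) = 8/13.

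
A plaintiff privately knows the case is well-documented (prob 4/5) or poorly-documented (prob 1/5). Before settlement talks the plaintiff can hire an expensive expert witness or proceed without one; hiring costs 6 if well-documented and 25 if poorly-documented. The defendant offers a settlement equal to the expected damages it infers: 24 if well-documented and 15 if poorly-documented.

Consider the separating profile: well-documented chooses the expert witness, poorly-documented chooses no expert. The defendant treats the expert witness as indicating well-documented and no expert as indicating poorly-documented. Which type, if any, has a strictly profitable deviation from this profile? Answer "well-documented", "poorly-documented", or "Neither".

The expert witness pays 24; no expert pays 15.
well-documented: assigned the expert witness, nets 24 − 6 = 18; deviating to no expert nets 15.
poorly-documented: assigned no expert, nets 15; deviating to the expert witness nets 24 − 25 = -1.
Both types strictly prefer their assigned action; no profitable deviation.

Neither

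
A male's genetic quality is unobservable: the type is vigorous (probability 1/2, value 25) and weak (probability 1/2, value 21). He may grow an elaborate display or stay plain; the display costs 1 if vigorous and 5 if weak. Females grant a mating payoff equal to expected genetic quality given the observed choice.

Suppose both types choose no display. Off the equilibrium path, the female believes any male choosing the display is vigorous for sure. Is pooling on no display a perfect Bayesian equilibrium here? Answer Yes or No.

On path, the female holds the prior and pays 1/2·25 + 1/2·21 = 23. Off path (the display), believing vigorous, it pays 25.
vigorous: no display nets 23; the display nets 25 − 1 = 24. vigorous would deviate.
weak: no display nets 23; the display nets 25 − 5 = 20. weak stays.
A type deviates, so pooling fails.

No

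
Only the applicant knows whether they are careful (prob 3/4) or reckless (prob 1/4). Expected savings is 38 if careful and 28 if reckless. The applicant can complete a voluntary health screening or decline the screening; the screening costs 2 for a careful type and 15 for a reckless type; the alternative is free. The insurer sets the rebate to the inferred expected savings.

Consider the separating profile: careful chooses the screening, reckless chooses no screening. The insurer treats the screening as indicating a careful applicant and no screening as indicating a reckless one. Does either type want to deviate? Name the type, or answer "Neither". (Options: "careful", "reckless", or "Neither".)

The screening pays 38; no screening pays 28.
careful: assigned the screening, nets 38 − 2 = 36; deviating to no screening nets 28.
reckless: assigned no screening, nets 28; deviating to the screening nets 38 − 15 = 23.
Both types strictly prefer their assigned action; no profitable deviation.

Neither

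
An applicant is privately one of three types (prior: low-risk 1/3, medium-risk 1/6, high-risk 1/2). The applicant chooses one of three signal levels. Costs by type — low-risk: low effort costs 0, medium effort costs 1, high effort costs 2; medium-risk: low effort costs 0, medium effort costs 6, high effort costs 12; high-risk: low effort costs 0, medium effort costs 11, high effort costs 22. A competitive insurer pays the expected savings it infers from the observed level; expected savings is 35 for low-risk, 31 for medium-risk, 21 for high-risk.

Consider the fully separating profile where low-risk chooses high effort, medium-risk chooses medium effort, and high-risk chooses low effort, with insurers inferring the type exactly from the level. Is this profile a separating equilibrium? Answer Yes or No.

Yes

Separating rebates: high effort → 35, medium effort → 31, low effort → 21.
low-risk (assigned high effort): low effort: 21 − 0 = 21; medium effort: 31 − 1 = 30; high effort: 35 − 2 = 33. low-risk stays.
medium-risk (assigned medium effort): low effort: 21 − 0 = 21; medium effort: 31 − 6 = 25; high effort: 35 − 12 = 23. medium-risk stays.
high-risk (assigned low effort): low effort: 21 − 0 = 21; medium effort: 31 − 11 = 20; high effort: 35 − 22 = 13. high-risk stays.
Every type prefers its assigned level; separation holds.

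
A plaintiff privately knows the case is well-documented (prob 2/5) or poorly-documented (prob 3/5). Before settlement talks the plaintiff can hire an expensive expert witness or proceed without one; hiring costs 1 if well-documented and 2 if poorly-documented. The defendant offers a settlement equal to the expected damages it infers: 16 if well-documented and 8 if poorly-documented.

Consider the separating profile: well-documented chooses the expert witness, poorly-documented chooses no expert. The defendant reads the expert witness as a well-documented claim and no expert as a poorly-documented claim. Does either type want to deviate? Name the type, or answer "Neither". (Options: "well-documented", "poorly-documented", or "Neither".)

poorly-documented

The expert witness pays 16; no expert pays 8.
well-documented: assigned the expert witness, nets 16 − 1 = 15; deviating to no expert nets 8.
poorly-documented: assigned no expert, nets 8; deviating to the expert witness nets 16 − 2 = 14.
The poorly-documented type gains 6 by deviating.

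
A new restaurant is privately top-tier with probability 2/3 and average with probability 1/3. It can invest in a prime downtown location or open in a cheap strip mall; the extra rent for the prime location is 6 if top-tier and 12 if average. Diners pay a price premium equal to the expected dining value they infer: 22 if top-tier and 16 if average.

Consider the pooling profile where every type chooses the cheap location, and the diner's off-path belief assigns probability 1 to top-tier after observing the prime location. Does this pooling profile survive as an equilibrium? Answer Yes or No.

On path, the diner holds the prior and pays 2/3·22 + 1/3·16 = 20. Off path (the prime location), believing top-tier, it pays 22.
top-tier: the cheap location nets 20; the prime location nets 22 − 6 = 16. top-tier stays.
average: the cheap location nets 20; the prime location nets 22 − 12 = 10. average stays.
No type deviates, so pooling is sustained.

Yes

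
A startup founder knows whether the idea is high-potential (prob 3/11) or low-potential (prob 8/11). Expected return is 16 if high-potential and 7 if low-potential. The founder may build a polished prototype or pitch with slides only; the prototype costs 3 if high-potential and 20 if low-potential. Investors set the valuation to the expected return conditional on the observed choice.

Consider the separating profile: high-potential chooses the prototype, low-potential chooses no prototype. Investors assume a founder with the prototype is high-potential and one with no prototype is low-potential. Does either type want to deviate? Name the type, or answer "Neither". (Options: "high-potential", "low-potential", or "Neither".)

The prototype pays 16; no prototype pays 7.
high-potential: assigned the prototype, nets 16 − 3 = 13; deviating to no prototype nets 7.
low-potential: assigned no prototype, nets 7; deviating to the prototype nets 16 − 20 = -4.
Both types strictly prefer their assigned action; no profitable deviation.

Neither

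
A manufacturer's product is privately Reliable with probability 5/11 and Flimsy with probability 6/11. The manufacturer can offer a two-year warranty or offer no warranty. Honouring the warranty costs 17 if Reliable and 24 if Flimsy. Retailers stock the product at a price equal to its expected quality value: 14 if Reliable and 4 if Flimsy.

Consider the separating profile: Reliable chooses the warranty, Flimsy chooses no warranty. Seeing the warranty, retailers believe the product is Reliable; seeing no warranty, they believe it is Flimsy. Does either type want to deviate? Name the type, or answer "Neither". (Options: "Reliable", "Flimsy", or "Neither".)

The warranty pays 14; no warranty pays 4.
Reliable: assigned the warranty, nets 14 − 17 = -3; deviating to no warranty nets 4.
Flimsy: assigned no warranty, nets 4; deviating to the warranty nets 14 − 24 = -10.
The Reliable type gains 7 by deviating.

Reliable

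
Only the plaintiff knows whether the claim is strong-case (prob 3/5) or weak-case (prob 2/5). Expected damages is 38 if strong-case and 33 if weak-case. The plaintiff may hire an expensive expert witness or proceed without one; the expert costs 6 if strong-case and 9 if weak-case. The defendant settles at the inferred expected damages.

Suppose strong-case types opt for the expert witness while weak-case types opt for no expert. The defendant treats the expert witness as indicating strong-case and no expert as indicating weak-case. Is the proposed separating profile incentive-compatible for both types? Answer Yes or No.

No

Under these beliefs, the expert witness earns settlement 38 and no expert earns settlement 33.
strong-case: the expert witness nets 38 − 6 = 32; no expert nets 33. strong-case would deviate to no expert.
weak-case: the expert witness nets 38 − 9 = 29; no expert nets 33. weak-case prefers no expert.
strong-case has a profitable deviation, so the profile is not an equilibrium.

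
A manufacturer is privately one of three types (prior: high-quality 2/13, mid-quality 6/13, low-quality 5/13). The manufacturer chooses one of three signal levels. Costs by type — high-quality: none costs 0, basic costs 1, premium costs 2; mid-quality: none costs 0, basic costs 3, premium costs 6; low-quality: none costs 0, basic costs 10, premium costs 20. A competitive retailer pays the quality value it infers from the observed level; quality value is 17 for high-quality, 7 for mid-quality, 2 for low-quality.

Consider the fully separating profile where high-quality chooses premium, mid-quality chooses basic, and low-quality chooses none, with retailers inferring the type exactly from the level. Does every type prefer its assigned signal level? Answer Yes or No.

Separating prices: premium → 17, basic → 7, none → 2.
high-quality (assigned premium): none: 2 − 0 = 2; basic: 7 − 1 = 6; premium: 17 − 2 = 15. high-quality stays.
mid-quality (assigned basic): none: 2 − 0 = 2; basic: 7 − 3 = 4; premium: 17 − 6 = 11. mid-quality prefers premium.
low-quality (assigned none): none: 2 − 0 = 2; basic: 7 − 10 = -3; premium: 17 − 20 = -3. low-quality stays.
At least one type deviates; the separating profile fails.

No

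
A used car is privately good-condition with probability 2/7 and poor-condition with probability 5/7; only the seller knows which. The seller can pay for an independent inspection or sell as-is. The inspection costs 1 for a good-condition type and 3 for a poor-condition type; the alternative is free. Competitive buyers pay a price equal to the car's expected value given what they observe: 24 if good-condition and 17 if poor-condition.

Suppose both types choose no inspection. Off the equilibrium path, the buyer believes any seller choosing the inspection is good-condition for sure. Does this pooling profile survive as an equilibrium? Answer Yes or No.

On path, the buyer holds the prior and pays 2/7·24 + 5/7·17 = 19. Off path (the inspection), believing good-condition, it pays 24.
good-condition: no inspection nets 19; the inspection nets 24 − 1 = 23. good-condition would deviate.
poor-condition: no inspection nets 19; the inspection nets 24 − 3 = 21. poor-condition would deviate.
A type deviates, so pooling fails.

No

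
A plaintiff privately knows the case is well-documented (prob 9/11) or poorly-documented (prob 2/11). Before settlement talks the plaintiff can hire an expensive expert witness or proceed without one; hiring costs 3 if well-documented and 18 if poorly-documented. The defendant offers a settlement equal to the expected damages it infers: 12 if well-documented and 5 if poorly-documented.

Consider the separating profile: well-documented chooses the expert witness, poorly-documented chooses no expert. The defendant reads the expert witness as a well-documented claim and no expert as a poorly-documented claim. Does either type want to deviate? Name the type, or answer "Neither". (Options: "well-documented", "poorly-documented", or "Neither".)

Neither

The expert witness pays 12; no expert pays 5.
well-documented: assigned the expert witness, nets 12 − 3 = 9; deviating to no expert nets 5.
poorly-documented: assigned no expert, nets 5; deviating to the expert witness nets 12 − 18 = -6.
Both types strictly prefer their assigned action; no profitable deviation.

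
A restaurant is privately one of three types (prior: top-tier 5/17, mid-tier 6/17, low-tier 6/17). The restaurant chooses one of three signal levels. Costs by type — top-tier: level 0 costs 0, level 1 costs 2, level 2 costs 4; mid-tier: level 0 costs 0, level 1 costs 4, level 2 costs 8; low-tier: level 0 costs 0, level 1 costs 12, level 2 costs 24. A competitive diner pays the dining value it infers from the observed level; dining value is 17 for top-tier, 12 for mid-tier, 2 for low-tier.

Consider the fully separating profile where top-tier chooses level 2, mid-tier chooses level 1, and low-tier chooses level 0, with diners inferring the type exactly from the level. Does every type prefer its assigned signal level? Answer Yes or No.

Separating price premiums: level 2 → 17, level 1 → 12, level 0 → 2.
top-tier (assigned level 2): level 0: 2 − 0 = 2; level 1: 12 − 2 = 10; level 2: 17 − 4 = 13. top-tier stays.
mid-tier (assigned level 1): level 0: 2 − 0 = 2; level 1: 12 − 4 = 8; level 2: 17 − 8 = 9. mid-tier prefers level 2.
low-tier (assigned level 0): level 0: 2 − 0 = 2; level 1: 12 − 12 = 0; level 2: 17 − 24 = -7. low-tier stays.
At least one type deviates; the separating profile fails.

No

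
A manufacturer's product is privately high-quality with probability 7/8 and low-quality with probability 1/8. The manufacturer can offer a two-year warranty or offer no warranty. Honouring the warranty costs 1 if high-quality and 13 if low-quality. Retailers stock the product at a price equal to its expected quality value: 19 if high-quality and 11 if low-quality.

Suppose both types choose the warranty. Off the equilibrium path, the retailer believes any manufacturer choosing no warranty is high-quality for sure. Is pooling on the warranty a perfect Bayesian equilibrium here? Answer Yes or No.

On path, the retailer holds the prior and pays 7/8·19 + 1/8·11 = 18. Off path (no warranty), believing high-quality, it pays 19.
high-quality: the warranty nets 18 − 1 = 17; no warranty nets 19. high-quality would deviate.
low-quality: the warranty nets 18 − 13 = 5; no warranty nets 19. low-quality would deviate.
A type deviates, so pooling fails.

No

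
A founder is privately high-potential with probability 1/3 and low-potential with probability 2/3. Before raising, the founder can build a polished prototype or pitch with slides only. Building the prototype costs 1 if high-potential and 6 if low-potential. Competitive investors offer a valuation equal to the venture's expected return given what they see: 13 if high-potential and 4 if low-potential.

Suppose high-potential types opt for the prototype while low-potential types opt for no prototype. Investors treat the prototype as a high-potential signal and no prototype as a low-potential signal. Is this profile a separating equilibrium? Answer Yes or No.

Under these beliefs, the prototype earns valuation 13 and no prototype earns valuation 4.
high-potential: the prototype nets 13 − 1 = 12; no prototype nets 4. high-potential prefers the prototype.
low-potential: the prototype nets 13 − 6 = 7; no prototype nets 4. low-potential would deviate to the prototype.
low-potential has a profitable deviation, so the profile is not an equilibrium.

No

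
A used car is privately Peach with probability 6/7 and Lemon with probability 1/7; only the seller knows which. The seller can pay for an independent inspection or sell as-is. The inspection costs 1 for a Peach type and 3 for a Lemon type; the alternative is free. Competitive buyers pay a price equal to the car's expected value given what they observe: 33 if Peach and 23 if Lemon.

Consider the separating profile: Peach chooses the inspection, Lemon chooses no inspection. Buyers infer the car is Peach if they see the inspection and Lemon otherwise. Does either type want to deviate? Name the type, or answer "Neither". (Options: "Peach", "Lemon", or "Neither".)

The inspection pays 33; no inspection pays 23.
Peach: assigned the inspection, nets 33 − 1 = 32; deviating to no inspection nets 23.
Lemon: assigned no inspection, nets 23; deviating to the inspection nets 33 − 3 = 30.
The Lemon type gains 7 by deviating.

Lemon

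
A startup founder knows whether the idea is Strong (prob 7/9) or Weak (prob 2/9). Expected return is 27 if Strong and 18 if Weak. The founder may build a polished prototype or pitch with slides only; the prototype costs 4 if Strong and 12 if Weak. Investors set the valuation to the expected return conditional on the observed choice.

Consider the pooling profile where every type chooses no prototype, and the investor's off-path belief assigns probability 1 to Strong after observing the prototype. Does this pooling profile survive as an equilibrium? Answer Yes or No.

Yes

On path, the investor holds the prior and pays 7/9·27 + 2/9·18 = 25. Off path (the prototype), believing Strong, it pays 27.
Strong: no prototype nets 25; the prototype nets 27 − 4 = 23. Strong stays.
Weak: no prototype nets 25; the prototype nets 27 − 12 = 15. Weak stays.
No type deviates, so pooling is sustained.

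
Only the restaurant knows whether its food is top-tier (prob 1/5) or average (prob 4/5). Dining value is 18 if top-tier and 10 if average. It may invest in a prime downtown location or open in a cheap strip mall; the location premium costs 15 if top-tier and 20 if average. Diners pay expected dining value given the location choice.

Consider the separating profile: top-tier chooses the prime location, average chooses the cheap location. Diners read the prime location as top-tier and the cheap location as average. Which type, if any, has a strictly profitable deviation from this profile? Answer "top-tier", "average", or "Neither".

The prime location pays 18; the cheap location pays 10.
top-tier: assigned the prime location, nets 18 − 15 = 3; deviating to the cheap location nets 10.
average: assigned the cheap location, nets 10; deviating to the prime location nets 18 − 20 = -2.
The top-tier type gains 7 by deviating.

top-tier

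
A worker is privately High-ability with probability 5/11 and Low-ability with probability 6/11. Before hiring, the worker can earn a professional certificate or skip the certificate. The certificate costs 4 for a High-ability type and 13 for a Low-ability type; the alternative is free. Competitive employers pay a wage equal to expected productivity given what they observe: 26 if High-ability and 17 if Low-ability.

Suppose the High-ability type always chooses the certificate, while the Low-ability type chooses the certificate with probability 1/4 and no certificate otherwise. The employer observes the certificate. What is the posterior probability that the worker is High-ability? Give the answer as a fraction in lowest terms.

10/13

P(the certificate) = (5/11)·1 + (6/11)·(1/4) = 13/22.
By Bayes' rule, P(High-ability | the certificate) = (5/11) / (13/22) = 10/13.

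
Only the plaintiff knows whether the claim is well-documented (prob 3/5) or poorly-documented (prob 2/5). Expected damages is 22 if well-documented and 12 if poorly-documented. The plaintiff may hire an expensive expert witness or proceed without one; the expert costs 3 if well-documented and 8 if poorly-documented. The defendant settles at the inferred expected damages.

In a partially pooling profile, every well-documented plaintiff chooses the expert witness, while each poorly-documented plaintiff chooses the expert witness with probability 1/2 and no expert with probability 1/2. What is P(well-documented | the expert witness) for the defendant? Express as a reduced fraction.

3/4

P(the expert witness) = (3/5)·1 + (2/5)·(1/2) = 4/5.
By Bayes' rule, P(well-documented | the expert witness) = (3/5) / (4/5) = 3/4.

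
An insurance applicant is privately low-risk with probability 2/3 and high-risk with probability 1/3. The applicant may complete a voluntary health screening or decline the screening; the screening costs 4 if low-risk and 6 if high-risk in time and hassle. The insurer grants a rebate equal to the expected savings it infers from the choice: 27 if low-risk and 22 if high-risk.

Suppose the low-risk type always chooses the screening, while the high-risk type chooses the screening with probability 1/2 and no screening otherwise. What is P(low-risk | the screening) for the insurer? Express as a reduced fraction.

4/5

P(the screening) = (2/3)·1 + (1/3)·(1/2) = 5/6.
By Bayes' rule, P(low-risk | the screening) = (2/3) / (5/6) = 4/5.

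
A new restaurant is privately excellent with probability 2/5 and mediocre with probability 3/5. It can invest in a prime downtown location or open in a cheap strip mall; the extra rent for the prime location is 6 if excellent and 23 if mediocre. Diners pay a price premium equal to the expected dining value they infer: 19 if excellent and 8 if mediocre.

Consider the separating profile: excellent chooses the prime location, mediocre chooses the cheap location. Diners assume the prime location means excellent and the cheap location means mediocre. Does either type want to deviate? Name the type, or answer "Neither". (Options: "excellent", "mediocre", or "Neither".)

The prime location pays 19; the cheap location pays 8.
excellent: assigned the prime location, nets 19 − 6 = 13; deviating to the cheap location nets 8.
mediocre: assigned the cheap location, nets 8; deviating to the prime location nets 19 − 23 = -4.
Both types strictly prefer their assigned action; no profitable deviation.

Neither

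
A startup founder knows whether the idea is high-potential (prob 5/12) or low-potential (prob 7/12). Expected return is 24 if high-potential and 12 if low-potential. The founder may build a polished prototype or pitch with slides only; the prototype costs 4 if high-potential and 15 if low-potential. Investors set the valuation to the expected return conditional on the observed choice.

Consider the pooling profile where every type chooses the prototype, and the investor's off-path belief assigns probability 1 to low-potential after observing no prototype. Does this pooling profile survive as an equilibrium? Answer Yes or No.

No

On path, the investor holds the prior and pays 5/12·24 + 7/12·12 = 17. Off path (no prototype), believing low-potential, it pays 12.
high-potential: the prototype nets 17 − 4 = 13; no prototype nets 12. high-potential stays.
low-potential: the prototype nets 17 − 15 = 2; no prototype nets 12. low-potential would deviate.
A type deviates, so pooling fails.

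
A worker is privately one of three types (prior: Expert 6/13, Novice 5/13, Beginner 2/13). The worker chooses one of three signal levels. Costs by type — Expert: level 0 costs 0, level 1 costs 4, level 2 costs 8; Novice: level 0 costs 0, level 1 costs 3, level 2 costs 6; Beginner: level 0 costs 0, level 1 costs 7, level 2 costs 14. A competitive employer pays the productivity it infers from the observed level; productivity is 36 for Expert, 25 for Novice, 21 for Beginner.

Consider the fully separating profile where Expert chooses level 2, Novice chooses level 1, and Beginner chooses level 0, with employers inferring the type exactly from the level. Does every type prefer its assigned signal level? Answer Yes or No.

No

Separating wages: level 2 → 36, level 1 → 25, level 0 → 21.
Expert (assigned level 2): level 0: 21 − 0 = 21; level 1: 25 − 4 = 21; level 2: 36 − 8 = 28. Expert stays.
Novice (assigned level 1): level 0: 21 − 0 = 21; level 1: 25 − 3 = 22; level 2: 36 − 6 = 30. Novice prefers level 2.
Beginner (assigned level 0): level 0: 21 − 0 = 21; level 1: 25 − 7 = 18; level 2: 36 − 14 = 22. Beginner prefers level 2.
At least one type deviates; the separating profile fails.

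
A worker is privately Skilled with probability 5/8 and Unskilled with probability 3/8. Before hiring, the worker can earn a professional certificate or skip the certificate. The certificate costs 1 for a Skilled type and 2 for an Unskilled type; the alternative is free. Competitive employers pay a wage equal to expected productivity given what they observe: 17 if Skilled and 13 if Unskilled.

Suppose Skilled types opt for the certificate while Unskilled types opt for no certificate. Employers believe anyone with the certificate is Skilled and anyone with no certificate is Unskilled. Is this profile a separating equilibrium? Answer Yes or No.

No

Under these beliefs, the certificate earns wage 17 and no certificate earns wage 13.
Skilled: the certificate nets 17 − 1 = 16; no certificate nets 13. Skilled prefers the certificate.
Unskilled: the certificate nets 17 − 2 = 15; no certificate nets 13. Unskilled would deviate to the certificate.
Unskilled has a profitable deviation, so the profile is not an equilibrium.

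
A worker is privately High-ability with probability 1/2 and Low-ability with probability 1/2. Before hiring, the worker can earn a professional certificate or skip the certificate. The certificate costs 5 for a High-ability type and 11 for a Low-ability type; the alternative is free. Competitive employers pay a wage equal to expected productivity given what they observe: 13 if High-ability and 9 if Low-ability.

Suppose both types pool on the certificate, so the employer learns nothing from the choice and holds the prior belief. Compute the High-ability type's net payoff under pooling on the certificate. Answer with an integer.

Pooled wage = 1/2·13 + 1/2·9 = 11.
High-ability pays cost 5 for the certificate, so net payoff = 11 − 5 = 6.

6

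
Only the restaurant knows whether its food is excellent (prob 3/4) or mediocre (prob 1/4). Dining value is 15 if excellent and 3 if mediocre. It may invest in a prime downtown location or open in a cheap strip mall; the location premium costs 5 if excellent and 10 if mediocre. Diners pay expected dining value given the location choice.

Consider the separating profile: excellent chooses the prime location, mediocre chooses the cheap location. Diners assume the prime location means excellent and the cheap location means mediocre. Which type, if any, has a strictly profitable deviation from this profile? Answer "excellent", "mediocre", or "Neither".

mediocre

The prime location pays 15; the cheap location pays 3.
excellent: assigned the prime location, nets 15 − 5 = 10; deviating to the cheap location nets 3.
mediocre: assigned the cheap location, nets 3; deviating to the prime location nets 15 − 10 = 5.
The mediocre type gains 2 by deviating.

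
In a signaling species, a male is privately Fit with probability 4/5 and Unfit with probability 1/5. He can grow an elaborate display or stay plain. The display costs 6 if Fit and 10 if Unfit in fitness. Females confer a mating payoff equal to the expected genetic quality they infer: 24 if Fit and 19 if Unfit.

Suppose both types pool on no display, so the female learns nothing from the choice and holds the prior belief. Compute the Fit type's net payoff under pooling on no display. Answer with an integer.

Pooled mating payoff = 4/5·24 + 1/5·19 = 23.
Fit pays no cost for no display, so net payoff = 23.

23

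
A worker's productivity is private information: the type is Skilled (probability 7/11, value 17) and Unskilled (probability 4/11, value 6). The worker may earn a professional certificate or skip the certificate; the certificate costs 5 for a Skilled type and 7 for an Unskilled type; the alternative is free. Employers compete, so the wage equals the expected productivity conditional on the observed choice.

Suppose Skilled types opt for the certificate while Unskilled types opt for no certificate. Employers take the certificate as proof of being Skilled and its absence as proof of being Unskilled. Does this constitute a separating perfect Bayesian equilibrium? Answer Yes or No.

Under these beliefs, the certificate earns wage 17 and no certificate earns wage 6.
Skilled: the certificate nets 17 − 5 = 12; no certificate nets 6. Skilled prefers the certificate.
Unskilled: the certificate nets 17 − 7 = 10; no certificate nets 6. Unskilled would deviate to the certificate.
Unskilled has a profitable deviation, so the profile is not an equilibrium.

No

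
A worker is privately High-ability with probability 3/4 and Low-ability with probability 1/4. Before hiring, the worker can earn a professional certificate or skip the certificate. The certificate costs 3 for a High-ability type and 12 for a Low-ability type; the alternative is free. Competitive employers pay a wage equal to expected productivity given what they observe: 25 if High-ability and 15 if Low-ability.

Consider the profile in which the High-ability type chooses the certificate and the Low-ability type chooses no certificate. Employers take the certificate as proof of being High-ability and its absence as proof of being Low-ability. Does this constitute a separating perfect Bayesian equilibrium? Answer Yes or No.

Under these beliefs, the certificate earns wage 25 and no certificate earns wage 15.
High-ability: the certificate nets 25 − 3 = 22; no certificate nets 15. High-ability prefers the certificate.
Low-ability: the certificate nets 25 − 12 = 13; no certificate nets 15. Low-ability prefers no certificate.
Neither type deviates, so the separating profile is an equilibrium.

Yes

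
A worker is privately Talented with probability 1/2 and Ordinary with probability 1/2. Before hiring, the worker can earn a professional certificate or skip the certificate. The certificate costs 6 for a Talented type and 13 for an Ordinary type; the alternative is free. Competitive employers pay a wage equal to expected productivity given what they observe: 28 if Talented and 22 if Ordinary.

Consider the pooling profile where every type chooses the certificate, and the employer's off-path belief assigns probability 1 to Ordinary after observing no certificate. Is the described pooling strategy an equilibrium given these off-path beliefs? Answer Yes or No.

No

On path, the employer holds the prior and pays 1/2·28 + 1/2·22 = 25. Off path (no certificate), believing Ordinary, it pays 22.
Talented: the certificate nets 25 − 6 = 19; no certificate nets 22. Talented would deviate.
Ordinary: the certificate nets 25 − 13 = 12; no certificate nets 22. Ordinary would deviate.
A type deviates, so pooling fails.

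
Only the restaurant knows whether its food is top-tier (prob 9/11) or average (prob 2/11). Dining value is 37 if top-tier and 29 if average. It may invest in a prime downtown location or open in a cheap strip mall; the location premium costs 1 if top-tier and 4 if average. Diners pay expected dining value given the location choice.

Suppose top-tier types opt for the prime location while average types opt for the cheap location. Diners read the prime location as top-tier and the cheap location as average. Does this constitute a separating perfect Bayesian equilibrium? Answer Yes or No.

No

Under these beliefs, the prime location earns price premium 37 and the cheap location earns price premium 29.
top-tier: the prime location nets 37 − 1 = 36; the cheap location nets 29. top-tier prefers the prime location.
average: the prime location nets 37 − 4 = 33; the cheap location nets 29. average would deviate to the prime location.
average has a profitable deviation, so the profile is not an equilibrium.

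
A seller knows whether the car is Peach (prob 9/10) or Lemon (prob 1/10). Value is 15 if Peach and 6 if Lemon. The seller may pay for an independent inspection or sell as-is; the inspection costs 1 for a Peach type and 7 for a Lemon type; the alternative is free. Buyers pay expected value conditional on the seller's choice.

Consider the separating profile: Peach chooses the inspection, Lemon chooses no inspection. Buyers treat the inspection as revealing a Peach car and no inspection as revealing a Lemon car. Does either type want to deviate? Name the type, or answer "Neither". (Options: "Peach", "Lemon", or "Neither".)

The inspection pays 15; no inspection pays 6.
Peach: assigned the inspection, nets 15 − 1 = 14; deviating to no inspection nets 6.
Lemon: assigned no inspection, nets 6; deviating to the inspection nets 15 − 7 = 8.
The Lemon type gains 2 by deviating.

Lemon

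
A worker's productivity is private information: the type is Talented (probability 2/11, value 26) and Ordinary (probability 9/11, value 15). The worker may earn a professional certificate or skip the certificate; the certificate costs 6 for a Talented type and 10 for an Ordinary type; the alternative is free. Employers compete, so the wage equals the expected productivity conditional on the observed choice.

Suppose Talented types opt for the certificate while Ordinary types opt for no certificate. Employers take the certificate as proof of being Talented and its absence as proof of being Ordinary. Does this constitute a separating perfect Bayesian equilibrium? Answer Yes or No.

No

Under these beliefs, the certificate earns wage 26 and no certificate earns wage 15.
Talented: the certificate nets 26 − 6 = 20; no certificate nets 15. Talented prefers the certificate.
Ordinary: the certificate nets 26 − 10 = 16; no certificate nets 15. Ordinary would deviate to the certificate.
Ordinary has a profitable deviation, so the profile is not an equilibrium.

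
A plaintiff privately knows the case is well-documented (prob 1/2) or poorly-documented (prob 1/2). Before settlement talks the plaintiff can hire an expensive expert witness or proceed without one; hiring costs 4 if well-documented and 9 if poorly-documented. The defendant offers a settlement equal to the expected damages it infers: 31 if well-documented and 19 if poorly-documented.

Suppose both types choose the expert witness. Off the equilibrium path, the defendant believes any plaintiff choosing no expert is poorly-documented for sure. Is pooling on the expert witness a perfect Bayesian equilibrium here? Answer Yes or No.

On path, the defendant holds the prior and pays 1/2·31 + 1/2·19 = 25. Off path (no expert), believing poorly-documented, it pays 19.
well-documented: the expert witness nets 25 − 4 = 21; no expert nets 19. well-documented stays.
poorly-documented: the expert witness nets 25 − 9 = 16; no expert nets 19. poorly-documented would deviate.
A type deviates, so pooling fails.

No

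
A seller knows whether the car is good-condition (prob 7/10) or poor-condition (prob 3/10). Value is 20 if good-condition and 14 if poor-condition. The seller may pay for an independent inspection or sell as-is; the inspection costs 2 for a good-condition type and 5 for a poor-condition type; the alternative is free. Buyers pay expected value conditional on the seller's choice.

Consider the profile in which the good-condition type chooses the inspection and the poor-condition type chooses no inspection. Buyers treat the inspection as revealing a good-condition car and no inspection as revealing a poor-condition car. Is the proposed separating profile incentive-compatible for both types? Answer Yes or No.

Under these beliefs, the inspection earns price 20 and no inspection earns price 14.
good-condition: the inspection nets 20 − 2 = 18; no inspection nets 14. good-condition prefers the inspection.
poor-condition: the inspection nets 20 − 5 = 15; no inspection nets 14. poor-condition would deviate to the inspection.
poor-condition has a profitable deviation, so the profile is not an equilibrium.

No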